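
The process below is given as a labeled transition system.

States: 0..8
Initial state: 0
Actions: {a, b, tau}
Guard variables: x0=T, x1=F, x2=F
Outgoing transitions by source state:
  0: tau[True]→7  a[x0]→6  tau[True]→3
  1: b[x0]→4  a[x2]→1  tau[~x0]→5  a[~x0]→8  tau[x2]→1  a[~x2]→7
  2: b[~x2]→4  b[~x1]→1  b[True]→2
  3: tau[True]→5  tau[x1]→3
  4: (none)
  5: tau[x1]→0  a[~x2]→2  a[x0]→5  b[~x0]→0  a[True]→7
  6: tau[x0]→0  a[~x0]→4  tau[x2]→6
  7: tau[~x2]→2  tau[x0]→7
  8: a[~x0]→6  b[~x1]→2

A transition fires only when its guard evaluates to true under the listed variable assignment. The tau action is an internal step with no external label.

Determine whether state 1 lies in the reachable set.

After dropping false guards: 16 live edges.
L0 = {0}
L1 = {3,6,7}  cumulative {0,3,6,7}
L2 = {2,5}  cumulative {0,2,3,5,6,7}
L3 = {1,4}  cumulative {0,1,2,3,4,5,6,7}
Reach set: {0,1,2,3,4,5,6,7}
Path to 1: tau·tau·b

Answer: REACHABLE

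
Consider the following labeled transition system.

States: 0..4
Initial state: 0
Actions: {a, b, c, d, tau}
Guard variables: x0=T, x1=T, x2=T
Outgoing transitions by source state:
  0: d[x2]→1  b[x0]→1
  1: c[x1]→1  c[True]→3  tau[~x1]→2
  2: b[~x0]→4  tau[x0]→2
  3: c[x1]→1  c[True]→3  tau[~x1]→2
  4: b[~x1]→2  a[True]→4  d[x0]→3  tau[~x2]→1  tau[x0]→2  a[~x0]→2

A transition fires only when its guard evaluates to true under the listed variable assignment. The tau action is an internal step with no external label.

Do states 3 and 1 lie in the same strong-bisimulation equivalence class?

Refine partition for ~:
  π0 = {{0,1,2,3,4}}
  π1 = {{0},{1,3},{2},{4}}
stable after 2 split(s): 4 block(s)
3∈{1,3}, 1∈{1,3}

Answer: BISIMILAR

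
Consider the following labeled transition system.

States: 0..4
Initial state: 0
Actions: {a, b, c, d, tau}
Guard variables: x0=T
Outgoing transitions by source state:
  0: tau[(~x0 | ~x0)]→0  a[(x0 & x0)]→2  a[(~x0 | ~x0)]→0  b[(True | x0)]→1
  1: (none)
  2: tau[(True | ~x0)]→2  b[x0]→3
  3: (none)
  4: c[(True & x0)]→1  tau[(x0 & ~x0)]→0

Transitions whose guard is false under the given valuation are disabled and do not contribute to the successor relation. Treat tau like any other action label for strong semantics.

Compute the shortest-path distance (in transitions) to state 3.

Answer: 2

Trace:
BFS to 3:
  Layer 0: {0}
  Layer 1: {1,2}
  Layer 2: {3}
depth(3)=2, e.g. a·b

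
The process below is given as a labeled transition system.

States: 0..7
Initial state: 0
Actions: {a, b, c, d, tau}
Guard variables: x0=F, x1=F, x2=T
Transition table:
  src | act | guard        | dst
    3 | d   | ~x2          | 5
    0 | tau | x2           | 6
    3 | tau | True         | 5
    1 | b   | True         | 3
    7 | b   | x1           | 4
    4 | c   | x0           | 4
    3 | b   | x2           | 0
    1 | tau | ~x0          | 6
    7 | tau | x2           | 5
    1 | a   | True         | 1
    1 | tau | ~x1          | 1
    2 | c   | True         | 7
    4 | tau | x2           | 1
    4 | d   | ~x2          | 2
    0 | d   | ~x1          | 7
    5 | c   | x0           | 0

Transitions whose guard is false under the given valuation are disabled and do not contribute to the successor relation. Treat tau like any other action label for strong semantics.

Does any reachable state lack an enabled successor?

Reach set: {0,5,6,7}
  0: d→7  tau→6  [2 out]
  5: ∅  [deadlock]
  6: ∅  [deadlock]
  7: tau→5  [1 out]
witness 5: d·tau

Answer: DEADLOCK at state 5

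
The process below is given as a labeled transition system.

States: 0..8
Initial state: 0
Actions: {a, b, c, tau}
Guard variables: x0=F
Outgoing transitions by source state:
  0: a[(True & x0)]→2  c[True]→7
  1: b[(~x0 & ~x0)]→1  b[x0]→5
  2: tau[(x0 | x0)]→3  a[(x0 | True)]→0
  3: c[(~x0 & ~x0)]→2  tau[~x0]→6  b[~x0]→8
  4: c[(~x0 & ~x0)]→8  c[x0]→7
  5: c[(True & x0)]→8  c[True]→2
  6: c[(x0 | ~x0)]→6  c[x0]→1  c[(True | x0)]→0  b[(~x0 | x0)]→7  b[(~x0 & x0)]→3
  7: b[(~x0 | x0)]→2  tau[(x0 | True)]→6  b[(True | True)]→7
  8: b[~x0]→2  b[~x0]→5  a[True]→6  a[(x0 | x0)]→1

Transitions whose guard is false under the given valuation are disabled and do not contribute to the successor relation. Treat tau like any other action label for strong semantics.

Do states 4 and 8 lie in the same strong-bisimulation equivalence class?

Answer: NOT BISIMILAR

Working:
Refine partition for ~:
  P[0] = {{0,1,2,3,4,5,6,7,8}}
  P[1] = {{0,4,5},{1},{2},{3},{6},{7},{8}}
  P[2] = {{0},{1},{2},{3},{4},{5},{6},{7},{8}}
stable after 3 split(s): 9 block(s)
4∈{4}, 8∈{8}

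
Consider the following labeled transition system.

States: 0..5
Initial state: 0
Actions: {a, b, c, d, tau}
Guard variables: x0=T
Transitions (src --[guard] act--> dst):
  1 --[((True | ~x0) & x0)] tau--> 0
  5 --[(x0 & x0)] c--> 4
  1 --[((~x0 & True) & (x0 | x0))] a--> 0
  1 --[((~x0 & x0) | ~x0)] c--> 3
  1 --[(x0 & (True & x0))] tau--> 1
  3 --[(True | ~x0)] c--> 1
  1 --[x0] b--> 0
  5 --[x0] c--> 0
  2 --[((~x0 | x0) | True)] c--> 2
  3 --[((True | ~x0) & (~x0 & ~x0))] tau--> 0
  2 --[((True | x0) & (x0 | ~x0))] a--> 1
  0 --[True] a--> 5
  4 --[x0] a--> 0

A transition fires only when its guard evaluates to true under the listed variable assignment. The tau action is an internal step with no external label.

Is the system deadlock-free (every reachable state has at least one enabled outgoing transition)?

Reachable = {0,4,5}
  0: a→5  [1 exit(s)]
  4: a→0  [1 exit(s)]
  5: c→0  c→4  [2 exit(s)]

Answer: DEADLOCK-FREE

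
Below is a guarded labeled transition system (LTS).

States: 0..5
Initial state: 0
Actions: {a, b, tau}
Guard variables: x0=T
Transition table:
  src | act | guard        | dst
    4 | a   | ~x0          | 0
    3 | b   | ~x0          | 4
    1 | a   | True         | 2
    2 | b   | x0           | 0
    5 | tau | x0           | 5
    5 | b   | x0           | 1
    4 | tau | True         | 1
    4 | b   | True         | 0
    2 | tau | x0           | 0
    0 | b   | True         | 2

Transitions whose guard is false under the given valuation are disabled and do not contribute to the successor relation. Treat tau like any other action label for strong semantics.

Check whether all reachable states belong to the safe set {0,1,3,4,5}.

Answer: INVARIANT VIOLATED at state 2

Trace:
Allowed set {0,1,3,4,5}
Reach set: {0,2}
  0: ok
  2: ✗ unsafe
counterexample path to 2: b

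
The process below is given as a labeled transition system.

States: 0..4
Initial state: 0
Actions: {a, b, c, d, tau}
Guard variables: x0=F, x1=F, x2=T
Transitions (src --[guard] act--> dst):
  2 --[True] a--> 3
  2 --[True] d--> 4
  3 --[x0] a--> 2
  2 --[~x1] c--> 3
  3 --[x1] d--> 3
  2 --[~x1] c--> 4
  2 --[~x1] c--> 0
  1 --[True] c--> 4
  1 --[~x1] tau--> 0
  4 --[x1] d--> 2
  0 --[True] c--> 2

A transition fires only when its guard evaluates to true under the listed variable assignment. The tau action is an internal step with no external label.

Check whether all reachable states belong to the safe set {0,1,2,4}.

Answer: INVARIANT VIOLATED at state 3

Working:
Safe = {0,1,2,4}
R = {0,2,3,4}
  0: safe
  2: safe
  3: ✗ unsafe
  4: safe
counterexample path to 3: c·a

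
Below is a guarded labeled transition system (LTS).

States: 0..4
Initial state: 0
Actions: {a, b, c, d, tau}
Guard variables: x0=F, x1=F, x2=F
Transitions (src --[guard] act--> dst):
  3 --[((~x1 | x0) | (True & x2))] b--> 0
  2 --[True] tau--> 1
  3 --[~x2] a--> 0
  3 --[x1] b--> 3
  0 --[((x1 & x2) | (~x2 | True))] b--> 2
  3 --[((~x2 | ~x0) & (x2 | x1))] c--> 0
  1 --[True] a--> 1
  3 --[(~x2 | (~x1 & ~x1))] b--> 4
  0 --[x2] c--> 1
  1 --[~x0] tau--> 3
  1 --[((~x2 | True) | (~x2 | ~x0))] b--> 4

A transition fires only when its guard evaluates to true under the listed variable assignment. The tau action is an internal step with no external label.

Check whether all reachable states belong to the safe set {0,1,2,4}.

Inv-set: {0,1,2,4}
R = {0,1,2,3,4}
  0: ✓
  1: ✓
  2: ✓
  3: VIOLATES
  4: ✓
reach 3 via b·tau·tau — violates

Answer: INVARIANT VIOLATED at state 3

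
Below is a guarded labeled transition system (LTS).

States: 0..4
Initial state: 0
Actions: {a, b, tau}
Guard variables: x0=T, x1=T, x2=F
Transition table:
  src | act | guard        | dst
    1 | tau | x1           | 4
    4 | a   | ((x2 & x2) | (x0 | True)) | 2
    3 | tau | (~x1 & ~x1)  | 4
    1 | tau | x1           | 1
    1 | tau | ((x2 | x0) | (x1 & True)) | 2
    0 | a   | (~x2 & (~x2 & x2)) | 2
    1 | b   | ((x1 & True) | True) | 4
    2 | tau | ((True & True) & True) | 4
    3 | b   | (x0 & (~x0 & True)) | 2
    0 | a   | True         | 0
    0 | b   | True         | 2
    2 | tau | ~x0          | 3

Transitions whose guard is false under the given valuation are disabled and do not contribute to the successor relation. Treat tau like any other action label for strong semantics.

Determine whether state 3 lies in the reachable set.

Guard filter leaves 8 enabled edge(s).
L0 = {0}
L1 = {2}  now seen {0,2}
L2 = {4}  now seen {0,2,4}
Reachable = {0,2,4}

Answer: UNREACHABLE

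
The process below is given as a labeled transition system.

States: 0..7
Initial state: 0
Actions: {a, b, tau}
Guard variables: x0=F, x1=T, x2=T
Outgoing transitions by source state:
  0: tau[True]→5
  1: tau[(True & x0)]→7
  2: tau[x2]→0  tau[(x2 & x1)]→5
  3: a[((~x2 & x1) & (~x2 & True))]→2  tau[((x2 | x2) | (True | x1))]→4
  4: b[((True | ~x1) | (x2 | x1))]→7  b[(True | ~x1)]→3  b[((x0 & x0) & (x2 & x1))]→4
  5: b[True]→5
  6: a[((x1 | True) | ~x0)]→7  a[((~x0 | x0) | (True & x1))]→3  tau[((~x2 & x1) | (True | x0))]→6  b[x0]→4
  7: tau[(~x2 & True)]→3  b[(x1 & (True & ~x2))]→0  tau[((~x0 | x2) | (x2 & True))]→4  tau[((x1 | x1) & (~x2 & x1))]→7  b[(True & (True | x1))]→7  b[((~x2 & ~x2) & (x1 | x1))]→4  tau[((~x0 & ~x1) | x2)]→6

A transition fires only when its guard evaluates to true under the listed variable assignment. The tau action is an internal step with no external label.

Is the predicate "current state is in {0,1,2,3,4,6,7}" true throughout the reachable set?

Allowed set {0,1,2,3,4,6,7}
R = {0,5}
  0: safe
  5: outside
reach 5 via tau — violates

Answer: INVARIANT VIOLATED at state 5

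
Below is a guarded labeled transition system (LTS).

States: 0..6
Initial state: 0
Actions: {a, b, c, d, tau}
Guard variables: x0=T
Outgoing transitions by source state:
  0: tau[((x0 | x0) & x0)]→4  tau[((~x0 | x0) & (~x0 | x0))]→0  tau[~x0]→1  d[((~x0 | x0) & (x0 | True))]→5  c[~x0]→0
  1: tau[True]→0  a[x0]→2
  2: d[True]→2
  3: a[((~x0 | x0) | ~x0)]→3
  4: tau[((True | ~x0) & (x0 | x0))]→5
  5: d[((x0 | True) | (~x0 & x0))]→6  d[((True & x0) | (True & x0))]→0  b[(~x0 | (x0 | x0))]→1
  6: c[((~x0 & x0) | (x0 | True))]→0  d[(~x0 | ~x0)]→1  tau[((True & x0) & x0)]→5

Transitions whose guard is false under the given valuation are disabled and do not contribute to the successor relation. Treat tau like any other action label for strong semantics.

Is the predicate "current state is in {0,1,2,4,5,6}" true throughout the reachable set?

Inv-set: {0,1,2,4,5,6}
Reachable = {0,1,2,4,5,6}
  0: ok
  1: ok
  2: ok
  4: ok
  5: ok
  6: ok

Answer: INVARIANT HOLDS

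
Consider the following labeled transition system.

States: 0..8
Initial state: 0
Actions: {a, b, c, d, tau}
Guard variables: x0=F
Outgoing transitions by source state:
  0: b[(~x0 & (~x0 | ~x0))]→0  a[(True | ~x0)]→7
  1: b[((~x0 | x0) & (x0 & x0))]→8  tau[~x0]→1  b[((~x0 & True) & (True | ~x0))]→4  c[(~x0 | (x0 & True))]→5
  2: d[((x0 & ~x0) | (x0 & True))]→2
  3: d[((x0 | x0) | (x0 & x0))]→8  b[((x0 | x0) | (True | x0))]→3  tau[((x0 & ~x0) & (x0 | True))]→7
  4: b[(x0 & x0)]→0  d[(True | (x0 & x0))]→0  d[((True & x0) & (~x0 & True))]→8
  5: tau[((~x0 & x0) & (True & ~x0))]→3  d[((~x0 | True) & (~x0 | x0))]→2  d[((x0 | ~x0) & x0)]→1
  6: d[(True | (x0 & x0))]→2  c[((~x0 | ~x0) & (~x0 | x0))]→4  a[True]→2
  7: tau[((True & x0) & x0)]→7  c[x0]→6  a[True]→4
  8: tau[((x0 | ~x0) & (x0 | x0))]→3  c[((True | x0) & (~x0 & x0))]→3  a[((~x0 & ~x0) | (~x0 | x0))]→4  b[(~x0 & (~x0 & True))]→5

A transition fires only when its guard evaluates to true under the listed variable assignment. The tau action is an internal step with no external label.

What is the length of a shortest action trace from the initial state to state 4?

Breadth-first toward 4:
  Layer 0: {0}
  Layer 1: {7}
  Layer 2: {4}
depth(4)=2, e.g. a·a

Answer: 2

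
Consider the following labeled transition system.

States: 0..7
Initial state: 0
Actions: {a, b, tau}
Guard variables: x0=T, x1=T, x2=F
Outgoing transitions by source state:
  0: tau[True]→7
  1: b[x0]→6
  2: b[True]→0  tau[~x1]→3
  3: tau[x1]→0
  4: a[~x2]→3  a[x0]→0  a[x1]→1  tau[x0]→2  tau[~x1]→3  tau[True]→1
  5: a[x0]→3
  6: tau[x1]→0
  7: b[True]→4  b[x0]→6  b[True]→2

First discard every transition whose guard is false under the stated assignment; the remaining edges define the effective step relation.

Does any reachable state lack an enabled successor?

Reach set: {0,1,2,3,4,6,7}
  0: tau→7  [1 exit(s)]
  1: b→6  [1 exit(s)]
  2: b→0  [1 exit(s)]
  3: tau→0  [1 exit(s)]
  4: a→0  a→1  a→3  tau→1  tau→2  [5 exit(s)]
  6: tau→0  [1 exit(s)]
  7: b→2  b→4  b→6  [3 exit(s)]

Answer: DEADLOCK-FREE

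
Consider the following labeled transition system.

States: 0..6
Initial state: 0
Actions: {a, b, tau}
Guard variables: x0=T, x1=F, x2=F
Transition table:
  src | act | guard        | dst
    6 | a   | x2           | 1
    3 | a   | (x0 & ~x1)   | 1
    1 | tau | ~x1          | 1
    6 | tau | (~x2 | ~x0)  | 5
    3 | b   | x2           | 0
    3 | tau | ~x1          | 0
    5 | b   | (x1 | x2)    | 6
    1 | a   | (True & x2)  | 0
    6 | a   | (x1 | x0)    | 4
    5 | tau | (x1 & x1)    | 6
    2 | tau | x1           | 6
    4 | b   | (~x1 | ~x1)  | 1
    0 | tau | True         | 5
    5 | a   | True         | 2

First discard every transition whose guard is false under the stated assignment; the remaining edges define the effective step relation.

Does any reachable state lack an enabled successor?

Answer: DEADLOCK at state 2

Trace:
Reach set: {0,2,5}
  0: tau→5  [1 exit(s)]
  2: ∅  [STUCK]
  5: a→2  [1 exit(s)]
Path to 2: tau·a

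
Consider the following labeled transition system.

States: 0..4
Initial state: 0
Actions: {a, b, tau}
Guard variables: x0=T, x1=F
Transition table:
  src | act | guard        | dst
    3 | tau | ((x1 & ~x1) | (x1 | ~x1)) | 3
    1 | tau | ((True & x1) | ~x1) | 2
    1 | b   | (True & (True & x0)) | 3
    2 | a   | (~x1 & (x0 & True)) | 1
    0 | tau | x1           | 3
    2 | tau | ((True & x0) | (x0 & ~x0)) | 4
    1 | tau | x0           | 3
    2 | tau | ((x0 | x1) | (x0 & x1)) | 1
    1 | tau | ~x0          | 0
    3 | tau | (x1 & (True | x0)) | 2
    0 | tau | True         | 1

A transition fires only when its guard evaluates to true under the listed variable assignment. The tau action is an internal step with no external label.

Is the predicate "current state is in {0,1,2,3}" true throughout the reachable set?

Allowed set {0,1,2,3}
R = {0,1,2,3,4}
  0: safe
  1: safe
  2: safe
  3: safe
  4: ✗ unsafe
reach 4 via tau·tau·tau — violates

Answer: INVARIANT VIOLATED at state 4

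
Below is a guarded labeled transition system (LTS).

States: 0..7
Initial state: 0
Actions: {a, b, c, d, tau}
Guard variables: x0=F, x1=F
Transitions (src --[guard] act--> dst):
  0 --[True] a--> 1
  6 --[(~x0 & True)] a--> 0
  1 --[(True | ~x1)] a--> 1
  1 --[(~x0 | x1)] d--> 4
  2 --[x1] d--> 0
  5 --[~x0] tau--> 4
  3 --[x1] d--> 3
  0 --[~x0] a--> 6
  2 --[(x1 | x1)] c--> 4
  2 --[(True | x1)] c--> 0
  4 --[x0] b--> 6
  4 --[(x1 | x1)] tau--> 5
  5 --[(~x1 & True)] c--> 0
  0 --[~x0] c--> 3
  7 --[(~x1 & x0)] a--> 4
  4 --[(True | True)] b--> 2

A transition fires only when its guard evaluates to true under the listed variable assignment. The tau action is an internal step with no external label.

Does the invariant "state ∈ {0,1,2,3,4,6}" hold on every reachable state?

Answer: INVARIANT HOLDS

Analysis:
Safe = {0,1,2,3,4,6}
Reach set: {0,1,2,3,4,6}
  0: ok
  1: ok
  2: ok
  3: ok
  4: ok
  6: ok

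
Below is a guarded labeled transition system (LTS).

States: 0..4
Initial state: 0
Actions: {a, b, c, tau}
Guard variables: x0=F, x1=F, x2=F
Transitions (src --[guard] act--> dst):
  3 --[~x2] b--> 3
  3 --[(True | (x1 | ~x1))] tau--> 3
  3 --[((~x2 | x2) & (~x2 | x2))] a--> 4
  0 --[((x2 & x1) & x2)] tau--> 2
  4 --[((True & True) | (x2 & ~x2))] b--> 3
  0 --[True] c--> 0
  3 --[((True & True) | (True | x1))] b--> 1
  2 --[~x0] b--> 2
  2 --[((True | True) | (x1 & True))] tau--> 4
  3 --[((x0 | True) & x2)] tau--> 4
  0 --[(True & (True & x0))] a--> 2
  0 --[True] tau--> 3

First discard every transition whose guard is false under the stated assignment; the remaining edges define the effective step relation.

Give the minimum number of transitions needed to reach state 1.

Answer: 2

Analysis:
BFS to 1:
  Layer 0: {0}
  Layer 1: {3}
  Layer 2: {1,4}
1 enters at depth 2; path tau·b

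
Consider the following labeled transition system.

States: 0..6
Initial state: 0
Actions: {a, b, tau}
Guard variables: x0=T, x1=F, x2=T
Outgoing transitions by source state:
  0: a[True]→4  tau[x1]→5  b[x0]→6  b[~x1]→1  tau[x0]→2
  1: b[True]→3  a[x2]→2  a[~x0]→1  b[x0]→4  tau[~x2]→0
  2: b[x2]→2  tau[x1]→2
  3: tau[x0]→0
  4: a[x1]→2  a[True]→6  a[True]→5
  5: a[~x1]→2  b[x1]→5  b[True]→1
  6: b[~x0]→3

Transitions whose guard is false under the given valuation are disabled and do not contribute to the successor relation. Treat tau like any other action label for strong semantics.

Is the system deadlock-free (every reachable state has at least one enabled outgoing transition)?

Reachable = {0,1,2,3,4,5,6}
  0: a→4  b→1  b→6  tau→2  [4 exit(s)]
  1: a→2  b→3  b→4  [3 exit(s)]
  2: b→2  [1 exit(s)]
  3: tau→0  [1 exit(s)]
  4: a→5  a→6  [2 exit(s)]
  5: a→2  b→1  [2 exit(s)]
  6: ∅  [no exit]
Path to 6: b

Answer: DEADLOCK at state 6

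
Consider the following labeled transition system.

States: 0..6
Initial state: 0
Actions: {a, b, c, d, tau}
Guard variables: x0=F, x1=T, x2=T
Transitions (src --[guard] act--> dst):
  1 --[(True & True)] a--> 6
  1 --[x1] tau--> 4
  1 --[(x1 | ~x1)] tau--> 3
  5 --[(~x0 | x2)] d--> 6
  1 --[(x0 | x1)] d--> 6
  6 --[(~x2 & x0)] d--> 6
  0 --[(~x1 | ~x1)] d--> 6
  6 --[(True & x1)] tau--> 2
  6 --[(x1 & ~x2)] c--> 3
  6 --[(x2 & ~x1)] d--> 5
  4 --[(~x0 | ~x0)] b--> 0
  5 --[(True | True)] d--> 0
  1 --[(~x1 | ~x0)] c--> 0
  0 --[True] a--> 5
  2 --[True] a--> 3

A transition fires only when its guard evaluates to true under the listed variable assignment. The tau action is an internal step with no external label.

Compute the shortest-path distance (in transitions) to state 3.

BFS to 3:
  depth 0: {0}
  depth 1: {5}
  depth 2: {6}
  depth 3: {2}
  depth 4: {3}
first hit 3 at d=4 via a·d·tau·a

Answer: 4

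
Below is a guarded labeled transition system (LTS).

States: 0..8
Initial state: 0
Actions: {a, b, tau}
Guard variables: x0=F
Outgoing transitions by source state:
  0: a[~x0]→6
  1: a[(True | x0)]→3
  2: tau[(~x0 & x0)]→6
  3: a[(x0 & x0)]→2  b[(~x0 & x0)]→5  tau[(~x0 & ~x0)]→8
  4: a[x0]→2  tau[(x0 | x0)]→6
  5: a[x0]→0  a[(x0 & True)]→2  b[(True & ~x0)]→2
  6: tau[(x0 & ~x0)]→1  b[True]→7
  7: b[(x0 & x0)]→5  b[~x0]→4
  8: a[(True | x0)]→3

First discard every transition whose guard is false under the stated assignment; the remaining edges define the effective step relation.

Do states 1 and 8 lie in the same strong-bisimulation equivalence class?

Answer: BISIMILAR

Working:
Bisimulation quotient by refinement:
  P[0] = {{0,1,2,3,4,5,6,7,8}}
  P[1] = {{0,1,8},{2,4},{3},{5,6,7}}
  P[2] = {{0},{1,8},{2,4},{3},{5,7},{6}}
6 equivalence class(es) (converged in 3)
[1]={1,8}  [8]={1,8}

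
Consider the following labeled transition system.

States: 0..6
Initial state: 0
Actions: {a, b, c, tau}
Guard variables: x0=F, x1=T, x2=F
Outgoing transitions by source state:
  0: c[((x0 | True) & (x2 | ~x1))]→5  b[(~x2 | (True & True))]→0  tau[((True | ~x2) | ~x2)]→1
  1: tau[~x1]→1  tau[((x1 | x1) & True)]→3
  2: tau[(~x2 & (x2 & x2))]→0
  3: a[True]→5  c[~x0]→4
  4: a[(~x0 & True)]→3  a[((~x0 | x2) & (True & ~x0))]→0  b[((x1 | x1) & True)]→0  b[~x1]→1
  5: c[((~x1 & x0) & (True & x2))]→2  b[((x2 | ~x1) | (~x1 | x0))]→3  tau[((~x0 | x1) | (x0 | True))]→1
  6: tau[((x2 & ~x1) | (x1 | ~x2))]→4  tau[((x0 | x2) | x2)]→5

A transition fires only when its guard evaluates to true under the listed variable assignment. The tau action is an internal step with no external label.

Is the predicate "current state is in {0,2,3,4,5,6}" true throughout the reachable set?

Answer: INVARIANT VIOLATED at state 1

Working:
Inv-set: {0,2,3,4,5,6}
Reachable = {0,1,3,4,5}
  0: safe
  1: ✗ unsafe
  3: safe
  4: safe
  5: safe
reach 1 via tau — violates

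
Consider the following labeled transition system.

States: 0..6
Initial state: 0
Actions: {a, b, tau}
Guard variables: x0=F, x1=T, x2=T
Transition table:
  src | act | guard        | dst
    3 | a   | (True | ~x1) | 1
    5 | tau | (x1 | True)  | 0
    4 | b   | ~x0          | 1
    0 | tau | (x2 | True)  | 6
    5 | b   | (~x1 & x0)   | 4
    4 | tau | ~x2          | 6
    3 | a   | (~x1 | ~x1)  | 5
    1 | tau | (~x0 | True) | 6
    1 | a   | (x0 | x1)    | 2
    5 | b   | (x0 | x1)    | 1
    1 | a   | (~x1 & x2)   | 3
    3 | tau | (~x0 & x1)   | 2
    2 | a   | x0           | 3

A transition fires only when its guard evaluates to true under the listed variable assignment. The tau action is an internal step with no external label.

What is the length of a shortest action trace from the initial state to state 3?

Layered search for 3:
  L0 = {0}
  L1 = {6}
3 never appears.

Answer: UNREACHABLE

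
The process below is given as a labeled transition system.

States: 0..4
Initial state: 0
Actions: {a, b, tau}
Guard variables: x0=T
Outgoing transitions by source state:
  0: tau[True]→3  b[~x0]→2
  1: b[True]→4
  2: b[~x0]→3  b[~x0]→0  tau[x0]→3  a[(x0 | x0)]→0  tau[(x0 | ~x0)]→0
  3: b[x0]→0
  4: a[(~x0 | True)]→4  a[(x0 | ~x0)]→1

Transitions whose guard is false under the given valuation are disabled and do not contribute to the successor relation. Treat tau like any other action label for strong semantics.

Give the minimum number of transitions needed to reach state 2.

Answer: UNREACHABLE

Analysis:
BFS to 2:
  L0 = {0}
  L1 = {3}
2 never appears.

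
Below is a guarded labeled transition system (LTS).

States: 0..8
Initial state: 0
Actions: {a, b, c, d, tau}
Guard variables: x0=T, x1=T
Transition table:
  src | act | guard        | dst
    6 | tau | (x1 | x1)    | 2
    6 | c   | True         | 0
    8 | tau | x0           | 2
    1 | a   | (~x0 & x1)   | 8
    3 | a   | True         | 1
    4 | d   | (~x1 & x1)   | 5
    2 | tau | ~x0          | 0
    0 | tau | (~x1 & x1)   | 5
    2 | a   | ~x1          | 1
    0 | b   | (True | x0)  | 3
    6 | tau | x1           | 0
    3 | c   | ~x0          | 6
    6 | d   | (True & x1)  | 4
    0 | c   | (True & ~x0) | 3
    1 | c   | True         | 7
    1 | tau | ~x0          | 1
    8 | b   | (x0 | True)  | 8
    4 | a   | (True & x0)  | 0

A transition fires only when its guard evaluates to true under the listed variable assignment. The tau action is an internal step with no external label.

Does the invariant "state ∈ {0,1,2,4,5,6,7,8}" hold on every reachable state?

Allowed set {0,1,2,4,5,6,7,8}
Reachable = {0,1,3,7}
  0: ✓
  1: ✓
  3: outside
  7: ✓
counterexample path to 3: b

Answer: INVARIANT VIOLATED at state 3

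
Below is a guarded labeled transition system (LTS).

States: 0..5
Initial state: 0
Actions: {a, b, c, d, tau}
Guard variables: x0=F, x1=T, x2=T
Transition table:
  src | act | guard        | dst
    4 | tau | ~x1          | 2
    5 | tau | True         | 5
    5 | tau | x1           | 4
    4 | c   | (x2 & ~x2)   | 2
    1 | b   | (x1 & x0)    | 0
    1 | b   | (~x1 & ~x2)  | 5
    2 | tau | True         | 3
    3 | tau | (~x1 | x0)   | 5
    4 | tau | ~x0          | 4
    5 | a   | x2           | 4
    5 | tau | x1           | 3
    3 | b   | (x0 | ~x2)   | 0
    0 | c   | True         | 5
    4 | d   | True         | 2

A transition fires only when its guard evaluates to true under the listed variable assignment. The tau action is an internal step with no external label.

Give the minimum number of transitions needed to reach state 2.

Answer: 3

Working:
BFS to 2:
  depth 0: {0}
  depth 1: {5}
  depth 2: {3,4}
  depth 3: {2}
first hit 2 at d=3 via c·a·d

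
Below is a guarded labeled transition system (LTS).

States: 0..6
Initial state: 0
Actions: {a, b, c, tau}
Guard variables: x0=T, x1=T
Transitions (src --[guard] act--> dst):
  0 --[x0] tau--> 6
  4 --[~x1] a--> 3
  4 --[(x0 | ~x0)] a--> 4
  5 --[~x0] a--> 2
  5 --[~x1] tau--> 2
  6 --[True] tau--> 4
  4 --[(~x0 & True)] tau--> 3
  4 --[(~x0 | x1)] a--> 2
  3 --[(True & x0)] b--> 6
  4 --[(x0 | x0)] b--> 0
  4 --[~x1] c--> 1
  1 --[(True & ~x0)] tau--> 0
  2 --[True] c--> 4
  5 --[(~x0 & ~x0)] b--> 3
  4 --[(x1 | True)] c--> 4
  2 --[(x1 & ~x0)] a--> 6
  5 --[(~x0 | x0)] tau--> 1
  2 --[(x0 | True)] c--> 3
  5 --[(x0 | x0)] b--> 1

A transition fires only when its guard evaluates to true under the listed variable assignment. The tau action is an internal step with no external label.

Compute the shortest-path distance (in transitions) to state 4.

Layered search for 4:
  L0 = {0}
  L1 = {6}
  L2 = {4}
first hit 4 at d=2 via tau·tau

Answer: 2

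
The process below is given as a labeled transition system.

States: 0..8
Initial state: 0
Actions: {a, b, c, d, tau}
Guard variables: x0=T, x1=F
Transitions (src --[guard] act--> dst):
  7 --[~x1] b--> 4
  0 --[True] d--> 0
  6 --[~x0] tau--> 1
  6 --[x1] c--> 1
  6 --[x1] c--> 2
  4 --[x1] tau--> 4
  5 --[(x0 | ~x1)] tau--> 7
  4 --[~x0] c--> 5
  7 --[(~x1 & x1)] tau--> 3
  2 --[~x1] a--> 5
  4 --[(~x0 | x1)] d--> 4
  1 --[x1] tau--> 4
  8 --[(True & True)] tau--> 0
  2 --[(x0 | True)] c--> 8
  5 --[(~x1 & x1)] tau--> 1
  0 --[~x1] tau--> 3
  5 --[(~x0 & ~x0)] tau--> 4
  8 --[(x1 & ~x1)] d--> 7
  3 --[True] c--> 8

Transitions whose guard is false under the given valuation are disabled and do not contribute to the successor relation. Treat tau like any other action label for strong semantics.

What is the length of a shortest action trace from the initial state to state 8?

Answer: 2

Trace:
Breadth-first toward 8:
  L0 = {0}
  L1 = {3}
  L2 = {8}
8 enters at depth 2; path tau·c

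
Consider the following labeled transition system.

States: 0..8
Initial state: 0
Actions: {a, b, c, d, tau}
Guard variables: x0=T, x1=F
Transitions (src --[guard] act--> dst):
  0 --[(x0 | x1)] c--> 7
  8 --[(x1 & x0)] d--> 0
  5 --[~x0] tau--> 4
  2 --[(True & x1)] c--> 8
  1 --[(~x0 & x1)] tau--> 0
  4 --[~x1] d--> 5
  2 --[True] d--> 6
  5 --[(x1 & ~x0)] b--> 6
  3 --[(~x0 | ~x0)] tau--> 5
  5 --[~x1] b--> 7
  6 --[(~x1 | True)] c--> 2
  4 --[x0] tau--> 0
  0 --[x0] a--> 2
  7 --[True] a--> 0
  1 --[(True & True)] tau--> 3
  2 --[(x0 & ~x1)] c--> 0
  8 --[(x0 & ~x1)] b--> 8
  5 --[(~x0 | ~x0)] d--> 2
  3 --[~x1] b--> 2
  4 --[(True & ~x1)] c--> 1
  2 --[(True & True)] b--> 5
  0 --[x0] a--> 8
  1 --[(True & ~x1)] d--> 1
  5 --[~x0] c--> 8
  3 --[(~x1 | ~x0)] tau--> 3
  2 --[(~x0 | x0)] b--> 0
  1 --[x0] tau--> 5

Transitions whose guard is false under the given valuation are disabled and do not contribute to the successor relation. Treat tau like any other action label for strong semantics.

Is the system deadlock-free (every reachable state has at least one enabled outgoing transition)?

Answer: DEADLOCK-FREE

Analysis:
R = {0,2,5,6,7,8}
  0: a→2  a→8  c→7  [3 exit(s)]
  2: b→0  b→5  c→0  d→6  [4 exit(s)]
  5: b→7  [1 exit(s)]
  6: c→2  [1 exit(s)]
  7: a→0  [1 exit(s)]
  8: b→8  [1 exit(s)]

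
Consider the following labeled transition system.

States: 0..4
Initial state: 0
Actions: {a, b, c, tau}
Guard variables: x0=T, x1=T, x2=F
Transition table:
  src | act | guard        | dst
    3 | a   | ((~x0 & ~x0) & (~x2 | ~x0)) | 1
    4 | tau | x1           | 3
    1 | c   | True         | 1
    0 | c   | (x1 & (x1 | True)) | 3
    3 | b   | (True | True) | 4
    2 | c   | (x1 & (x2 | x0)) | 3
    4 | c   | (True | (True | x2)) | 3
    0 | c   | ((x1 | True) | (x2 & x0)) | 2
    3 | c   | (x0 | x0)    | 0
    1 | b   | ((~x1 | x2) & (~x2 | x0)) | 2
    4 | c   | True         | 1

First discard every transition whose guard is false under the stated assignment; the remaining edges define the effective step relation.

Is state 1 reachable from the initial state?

Answer: REACHABLE

Working:
Guard filter leaves 9 enabled edge(s).
L0 = {0}
L1 = {2,3}  total {0,2,3}
L2 = {4}  total {0,2,3,4}
L3 = {1}  total {0,1,2,3,4}
Reach set: {0,1,2,3,4}
Path to 1: c·b·c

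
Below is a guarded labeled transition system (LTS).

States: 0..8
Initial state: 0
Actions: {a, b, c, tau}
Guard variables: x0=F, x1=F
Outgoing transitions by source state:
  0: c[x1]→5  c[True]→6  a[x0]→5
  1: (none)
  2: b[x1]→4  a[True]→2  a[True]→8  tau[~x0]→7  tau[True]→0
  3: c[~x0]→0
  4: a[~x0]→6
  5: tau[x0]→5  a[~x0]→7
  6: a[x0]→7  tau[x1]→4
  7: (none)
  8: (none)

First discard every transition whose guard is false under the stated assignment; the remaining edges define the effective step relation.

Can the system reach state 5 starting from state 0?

Answer: UNREACHABLE

Analysis:
After dropping false guards: 8 live edges.
Layer 0: {0}
Layer 1: {6}  total {0,6}
Reach set: {0,6}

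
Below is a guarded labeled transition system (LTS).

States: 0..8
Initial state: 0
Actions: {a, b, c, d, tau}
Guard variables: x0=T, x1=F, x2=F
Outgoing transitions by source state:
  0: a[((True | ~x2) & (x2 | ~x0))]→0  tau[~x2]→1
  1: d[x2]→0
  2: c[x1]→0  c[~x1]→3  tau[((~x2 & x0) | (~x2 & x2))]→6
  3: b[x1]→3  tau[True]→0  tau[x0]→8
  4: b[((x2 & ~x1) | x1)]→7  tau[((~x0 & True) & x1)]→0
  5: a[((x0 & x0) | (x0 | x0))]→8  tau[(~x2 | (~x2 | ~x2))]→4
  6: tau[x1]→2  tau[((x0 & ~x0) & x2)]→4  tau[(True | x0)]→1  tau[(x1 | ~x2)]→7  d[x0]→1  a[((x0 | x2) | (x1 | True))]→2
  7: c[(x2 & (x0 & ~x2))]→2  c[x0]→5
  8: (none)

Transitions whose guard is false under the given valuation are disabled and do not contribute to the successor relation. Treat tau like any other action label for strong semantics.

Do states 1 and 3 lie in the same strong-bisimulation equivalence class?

Answer: NOT BISIMILAR

Trace:
Refine partition for ~:
  round 0: {{0,1,2,3,4,5,6,7,8}}
  round 1: {{0,3},{1,4,8},{2},{5},{6},{7}}
  round 2: {{0},{1,4,8},{2},{3},{5},{6},{7}}
7 equivalence class(es) (converged in 3)
class of 1: {1,4,8}; class of 3: {3}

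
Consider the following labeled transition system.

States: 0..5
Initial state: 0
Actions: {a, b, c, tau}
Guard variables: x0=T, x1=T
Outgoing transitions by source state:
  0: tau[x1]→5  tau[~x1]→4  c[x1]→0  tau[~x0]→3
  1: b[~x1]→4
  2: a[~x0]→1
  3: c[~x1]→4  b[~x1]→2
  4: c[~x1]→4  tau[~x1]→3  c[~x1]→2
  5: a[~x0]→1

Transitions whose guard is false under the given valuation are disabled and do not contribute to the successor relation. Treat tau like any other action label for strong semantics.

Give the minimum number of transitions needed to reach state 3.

Breadth-first toward 3:
  Layer 0: {0}
  Layer 1: {5}
3 never appears.

Answer: UNREACHABLE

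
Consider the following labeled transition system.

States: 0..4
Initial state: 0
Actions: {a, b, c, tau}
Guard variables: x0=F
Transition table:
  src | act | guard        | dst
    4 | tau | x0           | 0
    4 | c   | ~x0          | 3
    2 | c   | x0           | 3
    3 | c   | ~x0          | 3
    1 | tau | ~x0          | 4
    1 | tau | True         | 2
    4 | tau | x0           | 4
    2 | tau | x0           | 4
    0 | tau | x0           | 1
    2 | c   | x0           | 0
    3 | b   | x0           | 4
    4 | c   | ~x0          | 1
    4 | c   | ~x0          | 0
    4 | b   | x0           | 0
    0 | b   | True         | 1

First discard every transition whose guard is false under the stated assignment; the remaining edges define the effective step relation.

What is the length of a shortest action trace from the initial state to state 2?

BFS to 2:
  L0 = {0}
  L1 = {1}
  L2 = {2,4}
depth(2)=2, e.g. b·tau

Answer: 2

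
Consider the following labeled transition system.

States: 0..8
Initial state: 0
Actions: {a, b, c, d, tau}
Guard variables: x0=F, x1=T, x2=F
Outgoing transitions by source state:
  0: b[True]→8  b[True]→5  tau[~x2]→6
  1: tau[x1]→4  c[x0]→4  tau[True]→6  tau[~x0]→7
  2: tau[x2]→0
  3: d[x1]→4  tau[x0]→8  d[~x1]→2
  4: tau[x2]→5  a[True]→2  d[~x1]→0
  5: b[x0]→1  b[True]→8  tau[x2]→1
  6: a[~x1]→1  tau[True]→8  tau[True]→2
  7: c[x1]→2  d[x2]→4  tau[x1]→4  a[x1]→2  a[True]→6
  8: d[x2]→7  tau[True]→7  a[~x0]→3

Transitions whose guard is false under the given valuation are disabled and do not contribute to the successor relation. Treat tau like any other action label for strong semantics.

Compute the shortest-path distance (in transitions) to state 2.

Breadth-first toward 2:
  Layer 0: {0}
  Layer 1: {5,6,8}
  Layer 2: {2,3,7}
2 enters at depth 2; path tau·tau

Answer: 2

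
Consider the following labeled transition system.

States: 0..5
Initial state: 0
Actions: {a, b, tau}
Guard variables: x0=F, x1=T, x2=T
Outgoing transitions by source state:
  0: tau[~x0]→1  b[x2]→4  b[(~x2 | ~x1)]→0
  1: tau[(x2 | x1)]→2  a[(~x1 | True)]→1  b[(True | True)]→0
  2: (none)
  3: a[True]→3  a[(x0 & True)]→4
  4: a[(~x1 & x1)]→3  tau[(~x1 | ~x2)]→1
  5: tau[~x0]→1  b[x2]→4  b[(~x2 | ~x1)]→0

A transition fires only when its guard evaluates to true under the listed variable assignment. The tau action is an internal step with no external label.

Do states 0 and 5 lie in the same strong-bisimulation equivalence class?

Refine partition for ~:
  P[0] = {{0,1,2,3,4,5}}
  P[1] = {{0,5},{1},{2,4},{3}}
4 equivalence class(es) (converged in 2)
0∈{0,5}, 5∈{0,5}

Answer: BISIMILAR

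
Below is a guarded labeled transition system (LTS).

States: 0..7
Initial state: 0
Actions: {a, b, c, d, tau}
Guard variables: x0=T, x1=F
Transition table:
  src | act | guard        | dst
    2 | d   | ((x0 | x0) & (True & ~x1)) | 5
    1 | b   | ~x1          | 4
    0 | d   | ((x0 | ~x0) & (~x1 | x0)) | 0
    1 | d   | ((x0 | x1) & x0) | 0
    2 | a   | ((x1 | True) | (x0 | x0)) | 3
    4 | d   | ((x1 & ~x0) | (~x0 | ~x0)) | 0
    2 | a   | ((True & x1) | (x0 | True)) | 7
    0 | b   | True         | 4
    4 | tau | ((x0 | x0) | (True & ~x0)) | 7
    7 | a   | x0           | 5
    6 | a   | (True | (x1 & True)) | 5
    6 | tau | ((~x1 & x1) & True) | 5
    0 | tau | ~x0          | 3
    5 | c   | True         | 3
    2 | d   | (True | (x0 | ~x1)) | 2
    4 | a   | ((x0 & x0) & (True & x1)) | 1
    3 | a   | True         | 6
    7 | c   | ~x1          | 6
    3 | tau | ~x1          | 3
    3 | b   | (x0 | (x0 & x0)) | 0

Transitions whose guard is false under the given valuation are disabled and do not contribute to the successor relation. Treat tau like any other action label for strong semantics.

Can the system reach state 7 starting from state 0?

Answer: REACHABLE

Working:
After dropping false guards: 16 live edges.
depth 0: {0}
depth 1: {4}  now seen {0,4}
depth 2: {7}  now seen {0,4,7}
depth 3: {5,6}  now seen {0,4,5,6,7}
depth 4: {3}  now seen {0,3,4,5,6,7}
Reachable = {0,3,4,5,6,7}
trace reaching 7: b·tau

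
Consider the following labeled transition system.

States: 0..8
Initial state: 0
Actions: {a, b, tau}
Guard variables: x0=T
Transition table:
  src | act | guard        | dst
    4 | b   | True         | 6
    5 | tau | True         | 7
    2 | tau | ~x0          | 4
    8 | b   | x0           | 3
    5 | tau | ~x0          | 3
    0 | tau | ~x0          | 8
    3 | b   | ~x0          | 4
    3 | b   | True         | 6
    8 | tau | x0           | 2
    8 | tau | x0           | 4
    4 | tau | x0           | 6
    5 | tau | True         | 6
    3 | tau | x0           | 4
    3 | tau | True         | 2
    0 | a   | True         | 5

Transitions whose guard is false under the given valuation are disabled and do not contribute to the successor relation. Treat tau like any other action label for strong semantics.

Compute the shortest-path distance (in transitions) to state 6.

Answer: 2

Analysis:
BFS to 6:
  Layer 0: {0}
  Layer 1: {5}
  Layer 2: {6,7}
6 enters at depth 2; path a·tau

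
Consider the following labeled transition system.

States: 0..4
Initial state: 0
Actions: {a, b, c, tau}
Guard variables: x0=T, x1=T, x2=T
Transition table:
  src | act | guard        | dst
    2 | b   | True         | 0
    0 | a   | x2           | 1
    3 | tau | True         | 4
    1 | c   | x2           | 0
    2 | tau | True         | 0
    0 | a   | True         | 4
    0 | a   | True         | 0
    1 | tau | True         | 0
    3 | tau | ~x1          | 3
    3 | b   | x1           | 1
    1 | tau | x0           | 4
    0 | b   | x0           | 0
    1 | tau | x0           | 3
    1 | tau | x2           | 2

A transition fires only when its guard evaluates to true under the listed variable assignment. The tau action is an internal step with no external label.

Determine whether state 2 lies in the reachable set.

After dropping false guards: 13 live edges.
L0 = {0}
L1 = {1,4}  cumulative {0,1,4}
L2 = {2,3}  cumulative {0,1,2,3,4}
R = {0,1,2,3,4}
trace reaching 2: a·tau

Answer: REACHABLE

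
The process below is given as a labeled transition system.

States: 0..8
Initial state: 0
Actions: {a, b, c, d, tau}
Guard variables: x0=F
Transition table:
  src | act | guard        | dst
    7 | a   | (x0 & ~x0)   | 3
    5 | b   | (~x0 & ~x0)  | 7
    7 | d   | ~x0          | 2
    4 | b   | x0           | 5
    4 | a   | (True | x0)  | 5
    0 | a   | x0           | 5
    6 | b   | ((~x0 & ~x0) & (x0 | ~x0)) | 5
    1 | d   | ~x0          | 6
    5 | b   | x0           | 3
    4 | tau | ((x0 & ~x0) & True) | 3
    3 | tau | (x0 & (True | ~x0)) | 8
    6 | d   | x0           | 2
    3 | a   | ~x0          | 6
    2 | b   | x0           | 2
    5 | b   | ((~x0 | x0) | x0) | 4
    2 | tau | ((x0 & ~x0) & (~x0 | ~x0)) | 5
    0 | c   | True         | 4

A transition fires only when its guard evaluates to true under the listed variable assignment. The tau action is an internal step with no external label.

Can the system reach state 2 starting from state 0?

8 transition(s) survive guard evaluation.
Layer 0: {0}
Layer 1: {4}  now seen {0,4}
Layer 2: {5}  now seen {0,4,5}
Layer 3: {7}  now seen {0,4,5,7}
Layer 4: {2}  now seen {0,2,4,5,7}
Reachable = {0,2,4,5,7}
witness 2: c·a·b·d

Answer: REACHABLE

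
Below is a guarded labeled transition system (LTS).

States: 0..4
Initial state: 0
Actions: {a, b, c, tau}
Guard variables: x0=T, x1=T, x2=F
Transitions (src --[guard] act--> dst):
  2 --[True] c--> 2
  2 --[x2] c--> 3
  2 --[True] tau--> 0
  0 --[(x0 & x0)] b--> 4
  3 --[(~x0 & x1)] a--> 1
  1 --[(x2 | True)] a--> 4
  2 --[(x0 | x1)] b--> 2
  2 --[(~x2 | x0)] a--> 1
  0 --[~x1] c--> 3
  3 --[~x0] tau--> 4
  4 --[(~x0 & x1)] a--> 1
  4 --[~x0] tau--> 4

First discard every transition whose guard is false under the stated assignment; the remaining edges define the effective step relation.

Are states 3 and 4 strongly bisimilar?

Answer: BISIMILAR

Working:
Compute ~ classes (split until stable):
  P[0] = {{0,1,2,3,4}}
  P[1] = {{0},{1},{2},{3,4}}
stable after 2 split(s): 4 block(s)
3∈{3,4}, 4∈{3,4}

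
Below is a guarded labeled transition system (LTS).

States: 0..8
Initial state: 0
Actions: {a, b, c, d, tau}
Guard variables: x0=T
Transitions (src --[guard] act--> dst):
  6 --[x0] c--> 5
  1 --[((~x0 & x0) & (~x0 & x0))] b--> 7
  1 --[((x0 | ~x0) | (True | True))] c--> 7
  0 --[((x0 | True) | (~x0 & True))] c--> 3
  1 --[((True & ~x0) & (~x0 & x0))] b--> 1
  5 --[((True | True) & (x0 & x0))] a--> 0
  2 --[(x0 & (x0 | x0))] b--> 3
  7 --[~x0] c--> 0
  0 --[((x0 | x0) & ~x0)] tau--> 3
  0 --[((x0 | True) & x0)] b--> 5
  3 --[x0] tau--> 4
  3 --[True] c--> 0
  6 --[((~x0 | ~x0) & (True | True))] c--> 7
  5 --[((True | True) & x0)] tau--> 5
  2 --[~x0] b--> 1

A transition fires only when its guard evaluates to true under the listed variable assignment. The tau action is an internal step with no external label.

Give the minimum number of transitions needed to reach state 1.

Breadth-first toward 1:
  L0 = {0}
  L1 = {3,5}
  L2 = {4}
1 never appears.

Answer: UNREACHABLE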